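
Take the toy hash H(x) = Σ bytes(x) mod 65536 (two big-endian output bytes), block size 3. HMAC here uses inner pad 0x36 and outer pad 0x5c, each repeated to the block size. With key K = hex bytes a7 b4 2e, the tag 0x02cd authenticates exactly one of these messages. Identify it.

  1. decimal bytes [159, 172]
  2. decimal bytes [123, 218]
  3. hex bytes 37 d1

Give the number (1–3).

Key hex bytes a7 b4 2e is exactly B = 3 bytes: K' = a7 b4 2e.
K' ⊕ ipad = 91 82 18; K' ⊕ opad = fb e8 72.
m1: inner = H(91 82 18 9f ac) = 02 76; tag = H(fb e8 72 02 76) = 02cd ← matches
m2: inner = H(91 82 18 7b da) = 02 80; tag = H(fb e8 72 02 80) = 02d7
m3: inner = H(91 82 18 37 d1) = 02 33; tag = H(fb e8 72 02 33) = 028a

1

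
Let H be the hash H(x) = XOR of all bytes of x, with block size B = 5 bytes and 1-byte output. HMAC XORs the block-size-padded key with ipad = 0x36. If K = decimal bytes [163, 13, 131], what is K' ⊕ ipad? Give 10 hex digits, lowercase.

953bb53636

Key decimal bytes [163, 13, 131] = a3 0d 83 is 3 bytes ≤ B = 5; zero-pad to 5 bytes: K' = a3 0d 83 00 00.
XOR each byte with 0x36: a3⊕36=95, 0d⊕36=3b, 83⊕36=b5, 00⊕36=36, 00⊕36=36.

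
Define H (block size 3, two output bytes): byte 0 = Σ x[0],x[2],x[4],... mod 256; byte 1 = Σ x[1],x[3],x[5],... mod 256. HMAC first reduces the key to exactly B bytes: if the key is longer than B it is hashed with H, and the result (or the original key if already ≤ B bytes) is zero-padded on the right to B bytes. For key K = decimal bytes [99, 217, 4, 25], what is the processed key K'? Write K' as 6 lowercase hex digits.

|K| = 4 > B = 3, so first hash the key.
H(K): even-index sum = 103 mod 256 = 103; odd-index sum = 242 mod 256 = 242 → 67 f2.
Zero-pad H(K) = 67 f2 to 3 bytes: K' = 67 f2 00.

67f200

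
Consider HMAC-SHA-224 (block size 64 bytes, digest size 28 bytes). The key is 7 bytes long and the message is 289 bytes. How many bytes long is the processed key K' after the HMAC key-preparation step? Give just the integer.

64

Key is 7 ≤ 64 bytes, zero-padded: |K'| = 64.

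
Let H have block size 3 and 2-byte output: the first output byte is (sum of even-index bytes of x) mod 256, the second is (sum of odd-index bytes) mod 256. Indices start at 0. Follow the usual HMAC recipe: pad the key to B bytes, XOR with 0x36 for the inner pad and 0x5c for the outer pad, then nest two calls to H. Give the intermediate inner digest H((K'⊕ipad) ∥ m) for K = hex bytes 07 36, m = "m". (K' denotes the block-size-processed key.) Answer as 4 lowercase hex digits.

676d

Key hex bytes 07 36 is 2 bytes ≤ B = 3; zero-pad to 3 bytes: K' = 07 36 00.
K' ⊕ ipad = 31 00 36.
Inner input = 31 00 36 ∥ 6d.
Inner hash: even-index sum = 103 mod 256 = 103; odd-index sum = 109 mod 256 = 109 → 67 6d.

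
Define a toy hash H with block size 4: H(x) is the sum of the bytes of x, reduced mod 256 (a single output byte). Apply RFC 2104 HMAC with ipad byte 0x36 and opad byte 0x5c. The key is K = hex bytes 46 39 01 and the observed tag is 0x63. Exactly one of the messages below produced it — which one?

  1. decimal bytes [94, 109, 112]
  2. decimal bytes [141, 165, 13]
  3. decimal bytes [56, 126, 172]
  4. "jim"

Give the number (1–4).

2

Key hex bytes 46 39 01 is 3 bytes ≤ B = 4; zero-pad to 4 bytes: K' = 46 39 01 00.
K' ⊕ ipad = 70 0f 37 36; K' ⊕ opad = 1a 65 5d 5c.
m1: inner = H(70 0f 37 36 5e 6d 70) = 27; tag = H(1a 65 5d 5c 27) = 5f
m2: inner = H(70 0f 37 36 8d a5 0d) = 2b; tag = H(1a 65 5d 5c 2b) = 63 ← matches
m3: inner = H(70 0f 37 36 38 7e ac) = 4e; tag = H(1a 65 5d 5c 4e) = 86
m4: inner = H(70 0f 37 36 6a 69 6d) = 2c; tag = H(1a 65 5d 5c 2c) = 64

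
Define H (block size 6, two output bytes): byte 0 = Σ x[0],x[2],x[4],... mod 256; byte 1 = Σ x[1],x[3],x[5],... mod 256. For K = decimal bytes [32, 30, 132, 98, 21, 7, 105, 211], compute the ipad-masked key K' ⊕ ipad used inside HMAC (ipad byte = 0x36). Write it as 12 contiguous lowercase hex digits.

146c36363636

Key decimal bytes [32, 30, 132, 98, 21, 7, 105, 211] = 20 1e 84 62 15 07 69 d3 is 8 bytes > B = 6, so hash it first: H(key) = 22 5a, then zero-pad to 6 bytes: K' = 22 5a 00 00 00 00.
XOR each byte with 0x36: 22⊕36=14, 5a⊕36=6c, 00⊕36=36, 00⊕36=36, 00⊕36=36, 00⊕36=36.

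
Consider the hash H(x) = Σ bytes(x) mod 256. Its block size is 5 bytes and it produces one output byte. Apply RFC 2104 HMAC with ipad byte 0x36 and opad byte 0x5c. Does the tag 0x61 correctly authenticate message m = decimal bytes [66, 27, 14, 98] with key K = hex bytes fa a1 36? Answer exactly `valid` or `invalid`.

valid

Key hex bytes fa a1 36 is 3 bytes ≤ B = 5; zero-pad to 5 bytes: K' = fa a1 36 00 00.
K' ⊕ ipad = cc 97 00 36 36; K' ⊕ opad = a6 fd 6a 5c 5c.
Inner hash: sum = 204+151+0+54+54+66+27+14+98 = 668; mod 256 = 156 → 9c.
Outer hash (recomputed tag): sum = 166+253+106+92+92+156 = 865; mod 256 = 97 → 61.
Recomputed tag = 61; claimed = 61 → match.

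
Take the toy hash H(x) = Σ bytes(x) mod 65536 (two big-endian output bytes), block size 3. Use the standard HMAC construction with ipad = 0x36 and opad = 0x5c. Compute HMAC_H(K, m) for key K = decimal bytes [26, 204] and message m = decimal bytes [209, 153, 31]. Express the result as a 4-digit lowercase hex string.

0219

Key decimal bytes [26, 204] = 1a cc is 2 bytes ≤ B = 3; zero-pad to 3 bytes: K' = 1a cc 00.
K' ⊕ ipad = 2c fa 36.  K' ⊕ opad = 46 90 5c.
Inner input = (K'⊕ipad) ∥ m = 2c fa 36 ∥ d1 99 1f.
Inner hash: sum = 44+250+54+209+153+31 = 741 → 02 e5.
Outer input = (K'⊕opad) ∥ inner = 46 90 5c ∥ 02 e5.
Outer hash (tag): sum = 70+144+92+2+229 = 537 → 02 19.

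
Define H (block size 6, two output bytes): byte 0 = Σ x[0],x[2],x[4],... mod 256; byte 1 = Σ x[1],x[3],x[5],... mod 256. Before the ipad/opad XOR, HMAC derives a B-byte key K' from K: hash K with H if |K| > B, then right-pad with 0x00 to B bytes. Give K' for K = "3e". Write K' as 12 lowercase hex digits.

336500000000

Key "3e" = 33 65 is 2 bytes ≤ B = 6; zero-pad to 6 bytes: K' = 33 65 00 00 00 00.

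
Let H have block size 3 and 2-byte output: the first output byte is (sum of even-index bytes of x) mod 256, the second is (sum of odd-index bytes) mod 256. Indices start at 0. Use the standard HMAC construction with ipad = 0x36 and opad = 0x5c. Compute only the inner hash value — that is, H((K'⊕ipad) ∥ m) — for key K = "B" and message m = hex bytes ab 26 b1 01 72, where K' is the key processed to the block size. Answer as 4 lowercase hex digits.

Key "B" = 42 is 1 byte ≤ B = 3; zero-pad to 3 bytes: K' = 42 00 00.
K' ⊕ ipad = 74 36 36.
Inner input = 74 36 36 ∥ ab 26 b1 01 72.
Inner hash: even-index sum = 209 mod 256 = 209; odd-index sum = 516 mod 256 = 4 → d1 04.

d104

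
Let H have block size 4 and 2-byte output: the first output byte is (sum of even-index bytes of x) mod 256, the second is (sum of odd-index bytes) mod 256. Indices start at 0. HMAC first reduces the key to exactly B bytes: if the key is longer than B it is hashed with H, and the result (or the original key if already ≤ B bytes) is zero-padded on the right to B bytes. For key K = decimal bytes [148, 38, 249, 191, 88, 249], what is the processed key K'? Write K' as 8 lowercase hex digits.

e5de0000

|K| = 6 > B = 4, so first hash the key.
H(K): even-index sum = 485 mod 256 = 229; odd-index sum = 478 mod 256 = 222 → e5 de.
Zero-pad H(K) = e5 de to 4 bytes: K' = e5 de 00 00.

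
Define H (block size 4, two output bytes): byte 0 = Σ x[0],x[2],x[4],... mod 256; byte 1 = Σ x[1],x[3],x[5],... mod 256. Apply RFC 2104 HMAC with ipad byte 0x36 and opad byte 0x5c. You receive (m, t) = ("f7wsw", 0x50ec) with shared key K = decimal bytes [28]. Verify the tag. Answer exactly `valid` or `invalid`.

invalid

Key decimal bytes [28] = 1c is 1 byte ≤ B = 4; zero-pad to 4 bytes: K' = 1c 00 00 00.
K' ⊕ ipad = 2a 36 36 36; K' ⊕ opad = 40 5c 5c 5c.
Inner hash: even-index sum = 436 mod 256 = 180; odd-index sum = 278 mod 256 = 22 → b4 16.
Outer hash (recomputed tag): even-index sum = 336 mod 256 = 80; odd-index sum = 206 mod 256 = 206 → 50 ce.
Recomputed tag = 50ce; claimed = 50ec → mismatch.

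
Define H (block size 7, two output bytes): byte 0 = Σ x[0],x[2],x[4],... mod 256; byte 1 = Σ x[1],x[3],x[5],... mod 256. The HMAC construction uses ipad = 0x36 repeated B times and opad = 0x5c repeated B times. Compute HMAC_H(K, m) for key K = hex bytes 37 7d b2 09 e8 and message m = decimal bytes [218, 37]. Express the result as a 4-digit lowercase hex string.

Key hex bytes 37 7d b2 09 e8 is 5 bytes ≤ B = 7; zero-pad to 7 bytes: K' = 37 7d b2 09 e8 00 00.
K' ⊕ ipad = 01 4b 84 3f de 36 36.  K' ⊕ opad = 6b 21 ee 55 b4 5c 5c.
Inner input = (K'⊕ipad) ∥ m = 01 4b 84 3f de 36 36 ∥ da 25.
Inner hash: even-index sum = 446 mod 256 = 190; odd-index sum = 410 mod 256 = 154 → be 9a.
Outer input = (K'⊕opad) ∥ inner = 6b 21 ee 55 b4 5c 5c ∥ be 9a.
Outer hash (tag): even-index sum = 771 mod 256 = 3; odd-index sum = 400 mod 256 = 144 → 03 90.

0390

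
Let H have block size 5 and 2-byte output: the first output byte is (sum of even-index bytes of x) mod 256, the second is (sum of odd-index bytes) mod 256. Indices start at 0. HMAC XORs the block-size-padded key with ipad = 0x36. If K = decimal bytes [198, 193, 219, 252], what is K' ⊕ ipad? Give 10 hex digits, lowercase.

Key decimal bytes [198, 193, 219, 252] = c6 c1 db fc is 4 bytes ≤ B = 5; zero-pad to 5 bytes: K' = c6 c1 db fc 00.
XOR each byte with 0x36: c6⊕36=f0, c1⊕36=f7, db⊕36=ed, fc⊕36=ca, 00⊕36=36.

f0f7edca36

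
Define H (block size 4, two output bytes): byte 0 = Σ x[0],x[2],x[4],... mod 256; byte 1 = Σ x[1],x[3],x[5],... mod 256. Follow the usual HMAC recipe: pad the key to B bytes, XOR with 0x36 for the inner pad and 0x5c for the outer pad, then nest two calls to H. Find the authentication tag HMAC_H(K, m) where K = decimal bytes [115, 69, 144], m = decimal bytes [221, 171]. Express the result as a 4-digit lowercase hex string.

Key decimal bytes [115, 69, 144] = 73 45 90 is 3 bytes ≤ B = 4; zero-pad to 4 bytes: K' = 73 45 90 00.
K' ⊕ ipad = 45 73 a6 36.  K' ⊕ opad = 2f 19 cc 5c.
Inner input = (K'⊕ipad) ∥ m = 45 73 a6 36 ∥ dd ab.
Inner hash: even-index sum = 456 mod 256 = 200; odd-index sum = 340 mod 256 = 84 → c8 54.
Outer input = (K'⊕opad) ∥ inner = 2f 19 cc 5c ∥ c8 54.
Outer hash (tag): even-index sum = 451 mod 256 = 195; odd-index sum = 201 mod 256 = 201 → c3 c9.

c3c9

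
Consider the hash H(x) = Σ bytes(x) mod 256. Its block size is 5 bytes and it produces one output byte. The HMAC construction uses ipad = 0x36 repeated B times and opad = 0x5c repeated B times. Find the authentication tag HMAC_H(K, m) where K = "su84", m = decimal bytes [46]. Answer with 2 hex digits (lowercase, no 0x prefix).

Key "su84" = 73 75 38 34 is 4 bytes ≤ B = 5; zero-pad to 5 bytes: K' = 73 75 38 34 00.
K' ⊕ ipad = 45 43 0e 02 36.  K' ⊕ opad = 2f 29 64 68 5c.
Inner input = (K'⊕ipad) ∥ m = 45 43 0e 02 36 ∥ 2e.
Inner hash: sum = 69+67+14+2+54+46 = 252 → fc.
Outer input = (K'⊕opad) ∥ inner = 2f 29 64 68 5c ∥ fc.
Outer hash (tag): sum = 47+41+100+104+92+252 = 636; mod 256 = 124 → 7c.

7c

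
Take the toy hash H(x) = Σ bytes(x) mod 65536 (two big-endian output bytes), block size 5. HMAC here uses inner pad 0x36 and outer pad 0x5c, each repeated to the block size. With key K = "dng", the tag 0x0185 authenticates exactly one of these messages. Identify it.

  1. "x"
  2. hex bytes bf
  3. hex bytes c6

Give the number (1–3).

2

Key "dng" = 64 6e 67 is 3 bytes ≤ B = 5; zero-pad to 5 bytes: K' = 64 6e 67 00 00.
K' ⊕ ipad = 52 58 51 36 36; K' ⊕ opad = 38 32 3b 5c 5c.
m1: inner = H(52 58 51 36 36 78) = 01 df; tag = H(38 32 3b 5c 5c 01 df) = 023d
m2: inner = H(52 58 51 36 36 bf) = 02 26; tag = H(38 32 3b 5c 5c 02 26) = 0185 ← matches
m3: inner = H(52 58 51 36 36 c6) = 02 2d; tag = H(38 32 3b 5c 5c 02 2d) = 018c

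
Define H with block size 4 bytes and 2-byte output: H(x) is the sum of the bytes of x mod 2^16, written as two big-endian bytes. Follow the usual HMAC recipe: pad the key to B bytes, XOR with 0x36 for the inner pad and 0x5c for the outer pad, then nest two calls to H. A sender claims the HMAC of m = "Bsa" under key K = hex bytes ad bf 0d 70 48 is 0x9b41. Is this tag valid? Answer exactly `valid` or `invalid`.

Key hex bytes ad bf 0d 70 48 is 5 bytes > B = 4, so hash it first: H(key) = 02 31, then zero-pad to 4 bytes: K' = 02 31 00 00.
K' ⊕ ipad = 34 07 36 36; K' ⊕ opad = 5e 6d 5c 5c.
Inner hash: sum = 52+7+54+54+66+115+97 = 445 → 01 bd.
Outer hash (recomputed tag): sum = 94+109+92+92+1+189 = 577 → 02 41.
Recomputed tag = 0241; claimed = 9b41 → mismatch.

invalid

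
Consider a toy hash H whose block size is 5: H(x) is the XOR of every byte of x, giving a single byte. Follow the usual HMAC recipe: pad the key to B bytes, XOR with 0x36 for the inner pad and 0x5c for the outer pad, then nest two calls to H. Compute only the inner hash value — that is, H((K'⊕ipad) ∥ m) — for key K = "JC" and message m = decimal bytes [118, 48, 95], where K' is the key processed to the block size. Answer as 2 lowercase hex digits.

26

Key "JC" = 4a 43 is 2 bytes ≤ B = 5; zero-pad to 5 bytes: K' = 4a 43 00 00 00.
K' ⊕ ipad = 7c 75 36 36 36.
Inner input = 7c 75 36 36 36 ∥ 76 30 5f.
Inner hash: XOR 7c⊕75⊕36⊕36⊕36⊕76⊕30⊕5f = 26.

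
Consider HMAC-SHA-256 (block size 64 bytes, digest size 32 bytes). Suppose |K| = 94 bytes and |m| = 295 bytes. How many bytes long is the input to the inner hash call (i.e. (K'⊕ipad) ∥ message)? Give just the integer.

359

Key is 94 > 64 bytes, so it is hashed to 32 bytes then zero-padded to 64: |K'| = 64.
Inner input = (K'⊕ipad) ∥ m → 64 + 295 = 359 bytes.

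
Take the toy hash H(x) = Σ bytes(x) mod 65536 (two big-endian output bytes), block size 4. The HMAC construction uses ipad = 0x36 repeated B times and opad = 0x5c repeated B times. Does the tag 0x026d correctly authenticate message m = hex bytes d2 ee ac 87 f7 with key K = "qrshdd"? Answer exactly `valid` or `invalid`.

Key "qrshdd" = 71 72 73 68 64 64 is 6 bytes > B = 4, so hash it first: H(key) = 02 86, then zero-pad to 4 bytes: K' = 02 86 00 00.
K' ⊕ ipad = 34 b0 36 36; K' ⊕ opad = 5e da 5c 5c.
Inner hash: sum = 52+176+54+54+210+238+172+135+247 = 1338 → 05 3a.
Outer hash (recomputed tag): sum = 94+218+92+92+5+58 = 559 → 02 2f.
Recomputed tag = 022f; claimed = 026d → mismatch.

invalid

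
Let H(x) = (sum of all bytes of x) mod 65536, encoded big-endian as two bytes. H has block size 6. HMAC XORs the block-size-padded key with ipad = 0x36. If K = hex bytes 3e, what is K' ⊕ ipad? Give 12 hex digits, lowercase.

083636363636

Key hex bytes 3e is 1 byte ≤ B = 6; zero-pad to 6 bytes: K' = 3e 00 00 00 00 00.
XOR each byte with 0x36: 3e⊕36=08, 00⊕36=36, 00⊕36=36, 00⊕36=36, 00⊕36=36, 00⊕36=36.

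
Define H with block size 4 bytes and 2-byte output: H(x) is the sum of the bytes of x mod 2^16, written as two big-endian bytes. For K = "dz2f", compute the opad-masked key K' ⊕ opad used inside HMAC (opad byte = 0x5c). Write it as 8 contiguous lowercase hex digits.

38266e3a

Key "dz2f" = 64 7a 32 66 is exactly B = 4 bytes: K' = 64 7a 32 66.
XOR each byte with 0x5c: 64⊕5c=38, 7a⊕5c=26, 32⊕5c=6e, 66⊕5c=3a.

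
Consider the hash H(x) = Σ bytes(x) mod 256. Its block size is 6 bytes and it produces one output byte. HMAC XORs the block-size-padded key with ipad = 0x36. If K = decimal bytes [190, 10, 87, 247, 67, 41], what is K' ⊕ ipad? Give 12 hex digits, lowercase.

883c61c1751f

Key decimal bytes [190, 10, 87, 247, 67, 41] = be 0a 57 f7 43 29 is exactly B = 6 bytes: K' = be 0a 57 f7 43 29.
XOR each byte with 0x36: be⊕36=88, 0a⊕36=3c, 57⊕36=61, f7⊕36=c1, 43⊕36=75, 29⊕36=1f.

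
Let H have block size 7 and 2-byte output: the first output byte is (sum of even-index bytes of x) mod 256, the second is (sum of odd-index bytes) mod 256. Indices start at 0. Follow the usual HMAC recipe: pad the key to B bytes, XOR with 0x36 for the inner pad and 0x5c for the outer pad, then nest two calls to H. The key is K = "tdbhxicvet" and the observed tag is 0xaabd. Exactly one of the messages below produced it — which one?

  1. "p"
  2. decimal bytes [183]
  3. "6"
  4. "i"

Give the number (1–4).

Key "tdbhxicvet" = 74 64 62 68 78 69 63 76 65 74 is 10 bytes > B = 7, so hash it first: H(key) = 16 1f, then zero-pad to 7 bytes: K' = 16 1f 00 00 00 00 00.
K' ⊕ ipad = 20 29 36 36 36 36 36; K' ⊕ opad = 4a 43 5c 5c 5c 5c 5c.
m1: inner = H(20 29 36 36 36 36 36 70) = c2 05; tag = H(4a 43 5c 5c 5c 5c 5c c2 05) = 63bd
m2: inner = H(20 29 36 36 36 36 36 b7) = c2 4c; tag = H(4a 43 5c 5c 5c 5c 5c c2 4c) = aabd ← matches
m3: inner = H(20 29 36 36 36 36 36 36) = c2 cb; tag = H(4a 43 5c 5c 5c 5c 5c c2 cb) = 29bd
m4: inner = H(20 29 36 36 36 36 36 69) = c2 fe; tag = H(4a 43 5c 5c 5c 5c 5c c2 fe) = 5cbd

2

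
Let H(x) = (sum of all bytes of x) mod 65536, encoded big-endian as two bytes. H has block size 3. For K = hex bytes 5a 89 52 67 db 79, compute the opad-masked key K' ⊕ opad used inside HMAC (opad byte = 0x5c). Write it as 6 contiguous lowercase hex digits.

Key hex bytes 5a 89 52 67 db 79 is 6 bytes > B = 3, so hash it first: H(key) = 02 f0, then zero-pad to 3 bytes: K' = 02 f0 00.
XOR each byte with 0x5c: 02⊕5c=5e, f0⊕5c=ac, 00⊕5c=5c.

5eac5c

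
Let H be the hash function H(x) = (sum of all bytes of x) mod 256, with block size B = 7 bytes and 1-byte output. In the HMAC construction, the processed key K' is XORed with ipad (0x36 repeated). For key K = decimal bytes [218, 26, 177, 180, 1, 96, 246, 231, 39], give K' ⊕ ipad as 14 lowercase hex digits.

Key decimal bytes [218, 26, 177, 180, 1, 96, 246, 231, 39] = da 1a b1 b4 01 60 f6 e7 27 is 9 bytes > B = 7, so hash it first: H(key) = be, then zero-pad to 7 bytes: K' = be 00 00 00 00 00 00.
XOR each byte with 0x36: be⊕36=88, 00⊕36=36, 00⊕36=36, 00⊕36=36, 00⊕36=36, 00⊕36=36, 00⊕36=36.

88363636363636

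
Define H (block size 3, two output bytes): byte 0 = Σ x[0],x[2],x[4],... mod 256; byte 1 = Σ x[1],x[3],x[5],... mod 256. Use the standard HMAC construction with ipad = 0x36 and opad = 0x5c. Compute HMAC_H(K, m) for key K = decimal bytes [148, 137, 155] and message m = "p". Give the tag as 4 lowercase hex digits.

Key decimal bytes [148, 137, 155] = 94 89 9b is exactly B = 3 bytes: K' = 94 89 9b.
K' ⊕ ipad = a2 bf ad.  K' ⊕ opad = c8 d5 c7.
Inner input = (K'⊕ipad) ∥ m = a2 bf ad ∥ 70.
Inner hash: even-index sum = 335 mod 256 = 79; odd-index sum = 303 mod 256 = 47 → 4f 2f.
Outer input = (K'⊕opad) ∥ inner = c8 d5 c7 ∥ 4f 2f.
Outer hash (tag): even-index sum = 446 mod 256 = 190; odd-index sum = 292 mod 256 = 36 → be 24.

be24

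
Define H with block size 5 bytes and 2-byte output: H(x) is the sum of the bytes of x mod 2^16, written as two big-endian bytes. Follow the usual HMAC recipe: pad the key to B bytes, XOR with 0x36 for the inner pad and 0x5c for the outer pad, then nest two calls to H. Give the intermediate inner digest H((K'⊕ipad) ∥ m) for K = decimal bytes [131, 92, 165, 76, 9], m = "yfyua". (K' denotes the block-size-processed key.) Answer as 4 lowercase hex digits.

0499

Key decimal bytes [131, 92, 165, 76, 9] = 83 5c a5 4c 09 is exactly B = 5 bytes: K' = 83 5c a5 4c 09.
K' ⊕ ipad = b5 6a 93 7a 3f.
Inner input = b5 6a 93 7a 3f ∥ 79 66 79 75 61.
Inner hash: sum = 181+106+147+122+63+121+102+121+117+97 = 1177 → 04 99.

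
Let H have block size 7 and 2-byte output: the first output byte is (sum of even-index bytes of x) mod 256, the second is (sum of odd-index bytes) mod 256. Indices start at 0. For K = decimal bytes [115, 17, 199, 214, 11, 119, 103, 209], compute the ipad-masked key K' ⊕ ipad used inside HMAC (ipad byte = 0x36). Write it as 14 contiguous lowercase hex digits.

Key decimal bytes [115, 17, 199, 214, 11, 119, 103, 209] = 73 11 c7 d6 0b 77 67 d1 is 8 bytes > B = 7, so hash it first: H(key) = ac 2f, then zero-pad to 7 bytes: K' = ac 2f 00 00 00 00 00.
XOR each byte with 0x36: ac⊕36=9a, 2f⊕36=19, 00⊕36=36, 00⊕36=36, 00⊕36=36, 00⊕36=36, 00⊕36=36.

9a193636363636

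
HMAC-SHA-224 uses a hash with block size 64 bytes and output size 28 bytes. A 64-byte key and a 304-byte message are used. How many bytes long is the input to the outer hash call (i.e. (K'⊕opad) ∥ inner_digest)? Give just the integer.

92

Key is 64 ≤ 64 bytes, zero-padded: |K'| = 64.
Outer input = (K'⊕opad) ∥ H(inner) → 64 + 28 = 92 bytes.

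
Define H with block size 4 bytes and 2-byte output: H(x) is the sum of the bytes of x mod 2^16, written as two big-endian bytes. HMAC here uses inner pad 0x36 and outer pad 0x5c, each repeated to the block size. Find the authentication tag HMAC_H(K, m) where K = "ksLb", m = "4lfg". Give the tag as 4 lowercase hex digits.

Key "ksLb" = 6b 73 4c 62 is exactly B = 4 bytes: K' = 6b 73 4c 62.
K' ⊕ ipad = 5d 45 7a 54.  K' ⊕ opad = 37 2f 10 3e.
Inner input = (K'⊕ipad) ∥ m = 5d 45 7a 54 ∥ 34 6c 66 67.
Inner hash: sum = 93+69+122+84+52+108+102+103 = 733 → 02 dd.
Outer input = (K'⊕opad) ∥ inner = 37 2f 10 3e ∥ 02 dd.
Outer hash (tag): sum = 55+47+16+62+2+221 = 403 → 01 93.

0193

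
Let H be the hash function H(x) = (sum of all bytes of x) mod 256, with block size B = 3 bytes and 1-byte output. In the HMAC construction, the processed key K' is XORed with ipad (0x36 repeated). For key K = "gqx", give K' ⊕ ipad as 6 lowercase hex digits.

Key "gqx" = 67 71 78 is exactly B = 3 bytes: K' = 67 71 78.
XOR each byte with 0x36: 67⊕36=51, 71⊕36=47, 78⊕36=4e.

51474e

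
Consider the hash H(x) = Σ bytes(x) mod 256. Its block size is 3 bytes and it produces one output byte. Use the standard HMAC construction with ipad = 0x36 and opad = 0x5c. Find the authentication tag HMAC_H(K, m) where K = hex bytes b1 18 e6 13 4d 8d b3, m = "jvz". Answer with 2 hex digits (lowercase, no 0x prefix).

Key hex bytes b1 18 e6 13 4d 8d b3 is 7 bytes > B = 3, so hash it first: H(key) = 4f, then zero-pad to 3 bytes: K' = 4f 00 00.
K' ⊕ ipad = 79 36 36.  K' ⊕ opad = 13 5c 5c.
Inner input = (K'⊕ipad) ∥ m = 79 36 36 ∥ 6a 76 7a.
Inner hash: sum = 121+54+54+106+118+122 = 575; mod 256 = 63 → 3f.
Outer input = (K'⊕opad) ∥ inner = 13 5c 5c ∥ 3f.
Outer hash (tag): sum = 19+92+92+63 = 266; mod 256 = 10 → 0a.

0a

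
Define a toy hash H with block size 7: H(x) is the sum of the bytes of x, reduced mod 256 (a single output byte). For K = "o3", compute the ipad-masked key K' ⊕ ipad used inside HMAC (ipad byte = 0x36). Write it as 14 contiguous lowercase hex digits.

Key "o3" = 6f 33 is 2 bytes ≤ B = 7; zero-pad to 7 bytes: K' = 6f 33 00 00 00 00 00.
XOR each byte with 0x36: 6f⊕36=59, 33⊕36=05, 00⊕36=36, 00⊕36=36, 00⊕36=36, 00⊕36=36, 00⊕36=36.

59053636363636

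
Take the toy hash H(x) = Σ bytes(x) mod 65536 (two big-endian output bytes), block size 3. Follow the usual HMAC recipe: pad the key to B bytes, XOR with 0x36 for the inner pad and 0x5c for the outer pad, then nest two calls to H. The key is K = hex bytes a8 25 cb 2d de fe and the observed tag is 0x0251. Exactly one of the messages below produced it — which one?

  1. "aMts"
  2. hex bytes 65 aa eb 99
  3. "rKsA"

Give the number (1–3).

1

Key hex bytes a8 25 cb 2d de fe is 6 bytes > B = 3, so hash it first: H(key) = 03 a1, then zero-pad to 3 bytes: K' = 03 a1 00.
K' ⊕ ipad = 35 97 36; K' ⊕ opad = 5f fd 5c.
m1: inner = H(35 97 36 61 4d 74 73) = 02 97; tag = H(5f fd 5c 02 97) = 0251 ← matches
m2: inner = H(35 97 36 65 aa eb 99) = 03 95; tag = H(5f fd 5c 03 95) = 0250
m3: inner = H(35 97 36 72 4b 73 41) = 02 73; tag = H(5f fd 5c 02 73) = 022d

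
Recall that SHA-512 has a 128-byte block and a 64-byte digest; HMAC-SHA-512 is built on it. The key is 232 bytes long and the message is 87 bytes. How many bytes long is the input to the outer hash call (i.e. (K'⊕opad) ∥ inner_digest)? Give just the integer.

192

Key is 232 > 128 bytes, so it is hashed to 64 bytes then zero-padded to 128: |K'| = 128.
Outer input = (K'⊕opad) ∥ H(inner) → 128 + 64 = 192 bytes.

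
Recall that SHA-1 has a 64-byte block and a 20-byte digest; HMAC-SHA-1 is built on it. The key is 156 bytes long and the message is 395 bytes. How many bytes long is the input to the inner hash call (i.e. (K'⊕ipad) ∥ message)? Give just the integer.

459

Key is 156 > 64 bytes, so it is hashed to 20 bytes then zero-padded to 64: |K'| = 64.
Inner input = (K'⊕ipad) ∥ m → 64 + 395 = 459 bytes.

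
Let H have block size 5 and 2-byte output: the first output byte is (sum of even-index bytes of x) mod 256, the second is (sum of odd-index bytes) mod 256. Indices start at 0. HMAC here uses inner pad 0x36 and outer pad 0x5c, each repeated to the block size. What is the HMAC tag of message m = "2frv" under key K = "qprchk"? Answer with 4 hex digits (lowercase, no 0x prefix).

b183

Key "qprchk" = 71 70 72 63 68 6b is 6 bytes > B = 5, so hash it first: H(key) = 4b 3e, then zero-pad to 5 bytes: K' = 4b 3e 00 00 00.
K' ⊕ ipad = 7d 08 36 36 36.  K' ⊕ opad = 17 62 5c 5c 5c.
Inner input = (K'⊕ipad) ∥ m = 7d 08 36 36 36 ∥ 32 66 72 76.
Inner hash: even-index sum = 453 mod 256 = 197; odd-index sum = 226 mod 256 = 226 → c5 e2.
Outer input = (K'⊕opad) ∥ inner = 17 62 5c 5c 5c ∥ c5 e2.
Outer hash (tag): even-index sum = 433 mod 256 = 177; odd-index sum = 387 mod 256 = 131 → b1 83.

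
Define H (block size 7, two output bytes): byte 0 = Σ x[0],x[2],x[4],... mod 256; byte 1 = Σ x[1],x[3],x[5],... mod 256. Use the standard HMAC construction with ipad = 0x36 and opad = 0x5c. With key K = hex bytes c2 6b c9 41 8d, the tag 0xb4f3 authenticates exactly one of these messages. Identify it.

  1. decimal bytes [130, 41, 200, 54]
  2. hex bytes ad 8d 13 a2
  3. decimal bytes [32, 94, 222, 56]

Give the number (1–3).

1

Key hex bytes c2 6b c9 41 8d is 5 bytes ≤ B = 7; zero-pad to 7 bytes: K' = c2 6b c9 41 8d 00 00.
K' ⊕ ipad = f4 5d ff 77 bb 36 36; K' ⊕ opad = 9e 37 95 1d d1 5c 5c.
m1: inner = H(f4 5d ff 77 bb 36 36 82 29 c8 36) = 43 54; tag = H(9e 37 95 1d d1 5c 5c 43 54) = b4f3 ← matches
m2: inner = H(f4 5d ff 77 bb 36 36 ad 8d 13 a2) = 13 ca; tag = H(9e 37 95 1d d1 5c 5c 13 ca) = 2ac3
m3: inner = H(f4 5d ff 77 bb 36 36 20 5e de 38) = 7a 08; tag = H(9e 37 95 1d d1 5c 5c 7a 08) = 682a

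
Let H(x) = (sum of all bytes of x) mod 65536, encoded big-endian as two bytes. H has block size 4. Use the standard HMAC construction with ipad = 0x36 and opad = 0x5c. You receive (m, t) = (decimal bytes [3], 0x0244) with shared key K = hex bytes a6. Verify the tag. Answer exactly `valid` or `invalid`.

valid

Key hex bytes a6 is 1 byte ≤ B = 4; zero-pad to 4 bytes: K' = a6 00 00 00.
K' ⊕ ipad = 90 36 36 36; K' ⊕ opad = fa 5c 5c 5c.
Inner hash: sum = 144+54+54+54+3 = 309 → 01 35.
Outer hash (recomputed tag): sum = 250+92+92+92+1+53 = 580 → 02 44.
Recomputed tag = 0244; claimed = 0244 → match.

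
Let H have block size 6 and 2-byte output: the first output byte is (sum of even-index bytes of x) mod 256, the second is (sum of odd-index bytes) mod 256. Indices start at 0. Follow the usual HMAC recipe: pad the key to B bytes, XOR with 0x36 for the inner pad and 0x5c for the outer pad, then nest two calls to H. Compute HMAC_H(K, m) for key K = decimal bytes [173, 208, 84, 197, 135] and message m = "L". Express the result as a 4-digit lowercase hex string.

ce90

Key decimal bytes [173, 208, 84, 197, 135] = ad d0 54 c5 87 is 5 bytes ≤ B = 6; zero-pad to 6 bytes: K' = ad d0 54 c5 87 00.
K' ⊕ ipad = 9b e6 62 f3 b1 36.  K' ⊕ opad = f1 8c 08 99 db 5c.
Inner input = (K'⊕ipad) ∥ m = 9b e6 62 f3 b1 36 ∥ 4c.
Inner hash: even-index sum = 506 mod 256 = 250; odd-index sum = 527 mod 256 = 15 → fa 0f.
Outer input = (K'⊕opad) ∥ inner = f1 8c 08 99 db 5c ∥ fa 0f.
Outer hash (tag): even-index sum = 718 mod 256 = 206; odd-index sum = 400 mod 256 = 144 → ce 90.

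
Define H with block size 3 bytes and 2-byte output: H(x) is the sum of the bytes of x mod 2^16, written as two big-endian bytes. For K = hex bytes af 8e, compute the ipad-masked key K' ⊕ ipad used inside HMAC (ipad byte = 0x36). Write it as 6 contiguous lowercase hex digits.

99b836

Key hex bytes af 8e is 2 bytes ≤ B = 3; zero-pad to 3 bytes: K' = af 8e 00.
XOR each byte with 0x36: af⊕36=99, 8e⊕36=b8, 00⊕36=36.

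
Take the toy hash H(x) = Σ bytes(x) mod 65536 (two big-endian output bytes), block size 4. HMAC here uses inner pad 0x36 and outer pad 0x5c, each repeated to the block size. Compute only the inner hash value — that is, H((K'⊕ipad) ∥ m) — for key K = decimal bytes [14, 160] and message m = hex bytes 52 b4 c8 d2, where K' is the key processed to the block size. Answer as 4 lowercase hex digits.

03da

Key decimal bytes [14, 160] = 0e a0 is 2 bytes ≤ B = 4; zero-pad to 4 bytes: K' = 0e a0 00 00.
K' ⊕ ipad = 38 96 36 36.
Inner input = 38 96 36 36 ∥ 52 b4 c8 d2.
Inner hash: sum = 56+150+54+54+82+180+200+210 = 986 → 03 da.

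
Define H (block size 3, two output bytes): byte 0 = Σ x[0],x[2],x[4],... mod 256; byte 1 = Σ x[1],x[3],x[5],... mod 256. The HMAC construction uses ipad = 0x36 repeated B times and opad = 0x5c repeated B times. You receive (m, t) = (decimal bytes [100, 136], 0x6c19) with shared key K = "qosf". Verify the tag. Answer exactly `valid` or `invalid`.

invalid

Key "qosf" = 71 6f 73 66 is 4 bytes > B = 3, so hash it first: H(key) = e4 d5, then zero-pad to 3 bytes: K' = e4 d5 00.
K' ⊕ ipad = d2 e3 36; K' ⊕ opad = b8 89 5c.
Inner hash: even-index sum = 400 mod 256 = 144; odd-index sum = 327 mod 256 = 71 → 90 47.
Outer hash (recomputed tag): even-index sum = 347 mod 256 = 91; odd-index sum = 281 mod 256 = 25 → 5b 19.
Recomputed tag = 5b19; claimed = 6c19 → mismatch.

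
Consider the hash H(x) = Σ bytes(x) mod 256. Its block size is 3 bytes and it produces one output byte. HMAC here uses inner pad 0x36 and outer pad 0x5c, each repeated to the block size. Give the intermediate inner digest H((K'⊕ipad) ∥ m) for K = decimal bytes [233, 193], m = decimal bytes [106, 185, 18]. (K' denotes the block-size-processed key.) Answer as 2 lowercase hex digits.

Key decimal bytes [233, 193] = e9 c1 is 2 bytes ≤ B = 3; zero-pad to 3 bytes: K' = e9 c1 00.
K' ⊕ ipad = df f7 36.
Inner input = df f7 36 ∥ 6a b9 12.
Inner hash: sum = 223+247+54+106+185+18 = 833; mod 256 = 65 → 41.

41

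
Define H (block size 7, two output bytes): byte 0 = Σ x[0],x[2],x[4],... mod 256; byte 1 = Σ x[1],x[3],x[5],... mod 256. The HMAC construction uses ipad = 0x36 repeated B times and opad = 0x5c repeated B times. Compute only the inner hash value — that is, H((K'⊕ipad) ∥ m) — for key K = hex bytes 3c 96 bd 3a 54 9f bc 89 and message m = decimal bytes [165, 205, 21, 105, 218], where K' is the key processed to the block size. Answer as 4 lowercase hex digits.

Key hex bytes 3c 96 bd 3a 54 9f bc 89 is 8 bytes > B = 7, so hash it first: H(key) = 09 f8, then zero-pad to 7 bytes: K' = 09 f8 00 00 00 00 00.
K' ⊕ ipad = 3f ce 36 36 36 36 36.
Inner input = 3f ce 36 36 36 36 36 ∥ a5 cd 15 69 da.
Inner hash: even-index sum = 535 mod 256 = 23; odd-index sum = 718 mod 256 = 206 → 17 ce.

17ce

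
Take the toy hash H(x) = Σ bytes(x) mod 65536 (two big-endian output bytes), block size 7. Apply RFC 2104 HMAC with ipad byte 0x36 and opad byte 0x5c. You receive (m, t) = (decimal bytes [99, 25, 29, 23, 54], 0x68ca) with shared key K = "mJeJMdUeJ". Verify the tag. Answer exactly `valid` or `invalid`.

invalid

Key "mJeJMdUeJ" = 6d 4a 65 4a 4d 64 55 65 4a is 9 bytes > B = 7, so hash it first: H(key) = 03 1b, then zero-pad to 7 bytes: K' = 03 1b 00 00 00 00 00.
K' ⊕ ipad = 35 2d 36 36 36 36 36; K' ⊕ opad = 5f 47 5c 5c 5c 5c 5c.
Inner hash: sum = 53+45+54+54+54+54+54+99+25+29+23+54 = 598 → 02 56.
Outer hash (recomputed tag): sum = 95+71+92+92+92+92+92+2+86 = 714 → 02 ca.
Recomputed tag = 02ca; claimed = 68ca → mismatch.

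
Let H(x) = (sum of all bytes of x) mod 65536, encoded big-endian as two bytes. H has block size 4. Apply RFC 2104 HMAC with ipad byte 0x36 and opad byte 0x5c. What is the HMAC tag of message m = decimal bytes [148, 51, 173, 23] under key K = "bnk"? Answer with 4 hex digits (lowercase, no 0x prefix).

Key "bnk" = 62 6e 6b is 3 bytes ≤ B = 4; zero-pad to 4 bytes: K' = 62 6e 6b 00.
K' ⊕ ipad = 54 58 5d 36.  K' ⊕ opad = 3e 32 37 5c.
Inner input = (K'⊕ipad) ∥ m = 54 58 5d 36 ∥ 94 33 ad 17.
Inner hash: sum = 84+88+93+54+148+51+173+23 = 714 → 02 ca.
Outer input = (K'⊕opad) ∥ inner = 3e 32 37 5c ∥ 02 ca.
Outer hash (tag): sum = 62+50+55+92+2+202 = 463 → 01 cf.

01cf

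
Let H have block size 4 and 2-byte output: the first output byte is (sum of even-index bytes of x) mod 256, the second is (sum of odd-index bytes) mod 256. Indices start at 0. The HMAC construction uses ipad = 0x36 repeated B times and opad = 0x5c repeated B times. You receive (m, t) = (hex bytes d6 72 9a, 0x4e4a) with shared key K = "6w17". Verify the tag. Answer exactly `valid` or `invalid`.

Key "6w17" = 36 77 31 37 is exactly B = 4 bytes: K' = 36 77 31 37.
K' ⊕ ipad = 00 41 07 01; K' ⊕ opad = 6a 2b 6d 6b.
Inner hash: even-index sum = 375 mod 256 = 119; odd-index sum = 180 mod 256 = 180 → 77 b4.
Outer hash (recomputed tag): even-index sum = 334 mod 256 = 78; odd-index sum = 330 mod 256 = 74 → 4e 4a.
Recomputed tag = 4e4a; claimed = 4e4a → match.

valid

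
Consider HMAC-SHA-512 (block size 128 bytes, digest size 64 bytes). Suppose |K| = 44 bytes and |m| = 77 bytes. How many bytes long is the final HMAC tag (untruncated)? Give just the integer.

64

The tag is one SHA-512 digest: 64 bytes.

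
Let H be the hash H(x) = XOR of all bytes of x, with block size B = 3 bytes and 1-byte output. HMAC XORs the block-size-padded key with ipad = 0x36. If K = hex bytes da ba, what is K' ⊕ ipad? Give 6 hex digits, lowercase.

ec8c36

Key hex bytes da ba is 2 bytes ≤ B = 3; zero-pad to 3 bytes: K' = da ba 00.
XOR each byte with 0x36: da⊕36=ec, ba⊕36=8c, 00⊕36=36.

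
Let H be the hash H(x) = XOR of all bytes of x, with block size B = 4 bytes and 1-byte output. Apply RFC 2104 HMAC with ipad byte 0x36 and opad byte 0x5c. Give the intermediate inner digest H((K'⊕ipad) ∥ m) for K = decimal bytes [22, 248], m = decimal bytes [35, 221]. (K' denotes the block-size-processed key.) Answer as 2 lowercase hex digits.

10

Key decimal bytes [22, 248] = 16 f8 is 2 bytes ≤ B = 4; zero-pad to 4 bytes: K' = 16 f8 00 00.
K' ⊕ ipad = 20 ce 36 36.
Inner input = 20 ce 36 36 ∥ 23 dd.
Inner hash: XOR 20⊕ce⊕36⊕36⊕23⊕dd = 10.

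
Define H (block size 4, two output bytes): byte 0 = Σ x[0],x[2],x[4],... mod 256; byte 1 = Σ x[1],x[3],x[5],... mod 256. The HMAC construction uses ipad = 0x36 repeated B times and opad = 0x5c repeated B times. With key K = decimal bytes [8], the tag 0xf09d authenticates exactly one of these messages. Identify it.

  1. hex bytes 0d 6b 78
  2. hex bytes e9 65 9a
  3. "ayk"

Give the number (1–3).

Key decimal bytes [8] = 08 is 1 byte ≤ B = 4; zero-pad to 4 bytes: K' = 08 00 00 00.
K' ⊕ ipad = 3e 36 36 36; K' ⊕ opad = 54 5c 5c 5c.
m1: inner = H(3e 36 36 36 0d 6b 78) = f9 d7; tag = H(54 5c 5c 5c f9 d7) = a98f
m2: inner = H(3e 36 36 36 e9 65 9a) = f7 d1; tag = H(54 5c 5c 5c f7 d1) = a789
m3: inner = H(3e 36 36 36 61 79 6b) = 40 e5; tag = H(54 5c 5c 5c 40 e5) = f09d ← matches

3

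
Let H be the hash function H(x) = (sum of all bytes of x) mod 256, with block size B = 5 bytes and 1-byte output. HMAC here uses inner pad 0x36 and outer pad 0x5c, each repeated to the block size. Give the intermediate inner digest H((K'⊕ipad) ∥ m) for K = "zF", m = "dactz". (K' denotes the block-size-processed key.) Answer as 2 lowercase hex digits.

Key "zF" = 7a 46 is 2 bytes ≤ B = 5; zero-pad to 5 bytes: K' = 7a 46 00 00 00.
K' ⊕ ipad = 4c 70 36 36 36.
Inner input = 4c 70 36 36 36 ∥ 64 61 63 74 7a.
Inner hash: sum = 76+112+54+54+54+100+97+99+116+122 = 884; mod 256 = 116 → 74.

74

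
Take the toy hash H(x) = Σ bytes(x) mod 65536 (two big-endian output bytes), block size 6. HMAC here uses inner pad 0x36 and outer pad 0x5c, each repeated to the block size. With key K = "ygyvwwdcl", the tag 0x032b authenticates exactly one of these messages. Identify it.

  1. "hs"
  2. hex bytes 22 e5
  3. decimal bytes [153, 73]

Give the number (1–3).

1

Key "ygyvwwdcl" = 79 67 79 76 77 77 64 63 6c is 9 bytes > B = 6, so hash it first: H(key) = 03 f0, then zero-pad to 6 bytes: K' = 03 f0 00 00 00 00.
K' ⊕ ipad = 35 c6 36 36 36 36; K' ⊕ opad = 5f ac 5c 5c 5c 5c.
m1: inner = H(35 c6 36 36 36 36 68 73) = 02 ae; tag = H(5f ac 5c 5c 5c 5c 02 ae) = 032b ← matches
m2: inner = H(35 c6 36 36 36 36 22 e5) = 02 da; tag = H(5f ac 5c 5c 5c 5c 02 da) = 0357
m3: inner = H(35 c6 36 36 36 36 99 49) = 02 b5; tag = H(5f ac 5c 5c 5c 5c 02 b5) = 0332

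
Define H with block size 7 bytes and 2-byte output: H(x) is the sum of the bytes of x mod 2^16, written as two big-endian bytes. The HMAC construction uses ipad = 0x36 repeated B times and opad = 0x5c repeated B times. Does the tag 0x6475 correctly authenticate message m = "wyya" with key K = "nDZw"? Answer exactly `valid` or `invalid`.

invalid

Key "nDZw" = 6e 44 5a 77 is 4 bytes ≤ B = 7; zero-pad to 7 bytes: K' = 6e 44 5a 77 00 00 00.
K' ⊕ ipad = 58 72 6c 41 36 36 36; K' ⊕ opad = 32 18 06 2b 5c 5c 5c.
Inner hash: sum = 88+114+108+65+54+54+54+119+121+121+97 = 995 → 03 e3.
Outer hash (recomputed tag): sum = 50+24+6+43+92+92+92+3+227 = 629 → 02 75.
Recomputed tag = 0275; claimed = 6475 → mismatch.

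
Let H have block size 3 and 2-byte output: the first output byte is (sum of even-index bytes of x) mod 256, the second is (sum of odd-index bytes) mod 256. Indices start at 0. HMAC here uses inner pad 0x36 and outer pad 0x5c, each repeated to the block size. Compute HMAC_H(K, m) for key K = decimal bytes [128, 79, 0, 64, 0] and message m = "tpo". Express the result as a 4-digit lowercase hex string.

d42f

Key decimal bytes [128, 79, 0, 64, 0] = 80 4f 00 40 00 is 5 bytes > B = 3, so hash it first: H(key) = 80 8f, then zero-pad to 3 bytes: K' = 80 8f 00.
K' ⊕ ipad = b6 b9 36.  K' ⊕ opad = dc d3 5c.
Inner input = (K'⊕ipad) ∥ m = b6 b9 36 ∥ 74 70 6f.
Inner hash: even-index sum = 348 mod 256 = 92; odd-index sum = 412 mod 256 = 156 → 5c 9c.
Outer input = (K'⊕opad) ∥ inner = dc d3 5c ∥ 5c 9c.
Outer hash (tag): even-index sum = 468 mod 256 = 212; odd-index sum = 303 mod 256 = 47 → d4 2f.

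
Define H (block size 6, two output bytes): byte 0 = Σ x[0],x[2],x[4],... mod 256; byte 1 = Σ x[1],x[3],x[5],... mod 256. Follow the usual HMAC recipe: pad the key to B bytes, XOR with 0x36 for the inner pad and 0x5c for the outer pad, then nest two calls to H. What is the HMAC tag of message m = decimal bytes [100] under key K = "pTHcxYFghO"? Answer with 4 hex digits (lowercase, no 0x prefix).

Key "pTHcxYFghO" = 70 54 48 63 78 59 46 67 68 4f is 10 bytes > B = 6, so hash it first: H(key) = de c6, then zero-pad to 6 bytes: K' = de c6 00 00 00 00.
K' ⊕ ipad = e8 f0 36 36 36 36.  K' ⊕ opad = 82 9a 5c 5c 5c 5c.
Inner input = (K'⊕ipad) ∥ m = e8 f0 36 36 36 36 ∥ 64.
Inner hash: even-index sum = 440 mod 256 = 184; odd-index sum = 348 mod 256 = 92 → b8 5c.
Outer input = (K'⊕opad) ∥ inner = 82 9a 5c 5c 5c 5c ∥ b8 5c.
Outer hash (tag): even-index sum = 498 mod 256 = 242; odd-index sum = 430 mod 256 = 174 → f2 ae.

f2ae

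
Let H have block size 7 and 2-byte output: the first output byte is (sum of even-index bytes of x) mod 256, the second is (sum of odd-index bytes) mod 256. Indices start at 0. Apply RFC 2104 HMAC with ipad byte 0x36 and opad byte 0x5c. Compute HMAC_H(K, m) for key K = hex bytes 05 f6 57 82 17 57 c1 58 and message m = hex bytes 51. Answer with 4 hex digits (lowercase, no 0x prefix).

4ad7

Key hex bytes 05 f6 57 82 17 57 c1 58 is 8 bytes > B = 7, so hash it first: H(key) = 34 27, then zero-pad to 7 bytes: K' = 34 27 00 00 00 00 00.
K' ⊕ ipad = 02 11 36 36 36 36 36.  K' ⊕ opad = 68 7b 5c 5c 5c 5c 5c.
Inner input = (K'⊕ipad) ∥ m = 02 11 36 36 36 36 36 ∥ 51.
Inner hash: even-index sum = 164 mod 256 = 164; odd-index sum = 206 mod 256 = 206 → a4 ce.
Outer input = (K'⊕opad) ∥ inner = 68 7b 5c 5c 5c 5c 5c ∥ a4 ce.
Outer hash (tag): even-index sum = 586 mod 256 = 74; odd-index sum = 471 mod 256 = 215 → 4a d7.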